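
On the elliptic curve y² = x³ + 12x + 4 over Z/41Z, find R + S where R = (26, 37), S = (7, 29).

(0, 2)

(26, 37) + (7, 29). λ = (29 - 37)/(7 - 26) ≡ 33/22 mod 41. 22⁻¹ ≡ 28 (mod 41), so λ ≡ 22.
  x = λ² - 26 - 7 = 484 - 33 ≡ 0; y = λ·(26 - 0) - 37 ≡ 2. → (0, 2)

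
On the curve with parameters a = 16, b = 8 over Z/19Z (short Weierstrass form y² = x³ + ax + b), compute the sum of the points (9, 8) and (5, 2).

(12, 16)

(9, 8) + (5, 2). λ = (2 - 8)/(5 - 9) ≡ 13/15 mod 19. 15⁻¹ ≡ 14 (mod 19) since 15·14 = 210 ≡ 1, so λ ≡ 11.
  x = λ² - 9 - 5 = 121 - 14 ≡ 12; y = λ·(9 - 12) - 8 ≡ 16. → (12, 16)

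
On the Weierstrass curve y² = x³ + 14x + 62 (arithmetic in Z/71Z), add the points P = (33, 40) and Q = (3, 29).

(39, 43)

(33, 40) + (3, 29). λ = (29 - 40)/(3 - 33) ≡ 60/41 mod 71. 41⁻¹ ≡ 26 (mod 71), so λ ≡ 69.
  x = λ² - 33 - 3 = 4761 - 36 ≡ 39; y = λ·(33 - 39) - 40 ≡ 43. → (39, 43)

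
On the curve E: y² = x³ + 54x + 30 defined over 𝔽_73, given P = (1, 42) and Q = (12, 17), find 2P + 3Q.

First 2P:
Repeated addition: build up to 2P.
2P: tangent at (1, 42): λ = (3·1² + 54)/(2·42) ≡ 57/11. 11⁻¹ ≡ 20 (mod 73), so λ ≡ 57·20 ≡ 45.
  x = λ² - 1 - 1 = 2025 - 2 ≡ 52; y = λ·(1 - 52) - 42 ≡ 72. → (52, 72)
2P = (52, 72).
Next 3Q:
Repeated addition: build up to 3Q.
2Q: tangent at (12, 17): λ = (3·12² + 54)/(2·17) ≡ 48/34. 34⁻¹ ≡ 58 (mod 73), so λ ≡ 48·58 ≡ 10.
  x = λ² - 12 - 12 = 100 - 24 ≡ 3; y = λ·(12 - 3) - 17 ≡ 0. → (3, 0)
3Q: (3, 0) + (12, 17). λ = (17 - 0)/(12 - 3) ≡ 17/9 mod 73. 9⁻¹ ≡ 65 (mod 73) since 9·65 = 585 ≡ 1, so λ ≡ 10.
  x = λ² - 3 - 12 = 100 - 15 ≡ 12; y = λ·(3 - 12) - 0 ≡ 56. → (12, 56)
3Q = (12, 56).
Finally 2P + 3Q:
(52, 72) + (12, 56). λ = (56 - 72)/(12 - 52) ≡ 57/33 mod 73. 33⁻¹ ≡ 31 (mod 73), so λ ≡ 15.
  x = λ² - 52 - 12 = 225 - 64 ≡ 15; y = λ·(52 - 15) - 72 ≡ 45. → (15, 45)

(15, 45)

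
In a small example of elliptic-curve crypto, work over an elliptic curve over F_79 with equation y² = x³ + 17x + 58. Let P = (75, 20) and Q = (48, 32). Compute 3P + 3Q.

(2, 10)

First 3P:
Repeated addition: build up to 3P.
2P: tangent at (75, 20): λ = (3·75² + 17)/(2·20) ≡ 65/40. 40⁻¹ ≡ 2 (mod 79), so λ ≡ 65·2 ≡ 51.
  x = λ² - 75 - 75 = 2601 - 150 ≡ 2; y = λ·(75 - 2) - 20 ≡ 69. → (2, 69)
3P: (2, 69) + (75, 20). λ = (20 - 69)/(75 - 2) ≡ 30/73 mod 79. 73⁻¹ ≡ 13 (mod 79) since 73·13 = 949 ≡ 1, so λ ≡ 74.
  x = λ² - 2 - 75 = 5476 - 77 ≡ 27; y = λ·(2 - 27) - 69 ≡ 56. → (27, 56)
3P = (27, 56).
Next 3Q:
Repeated addition: build up to 3Q.
2Q: tangent at (48, 32): λ = (3·48² + 17)/(2·32) ≡ 56/64. 64⁻¹ ≡ 21 (mod 79), so λ ≡ 56·21 ≡ 70.
  x = λ² - 48 - 48 = 4900 - 96 ≡ 64; y = λ·(48 - 64) - 32 ≡ 33. → (64, 33)
3Q: (64, 33) + (48, 32). λ = (32 - 33)/(48 - 64) ≡ 78/63 mod 79. 63⁻¹ ≡ 74 (mod 79) since 63·74 = 4662 ≡ 1, so λ ≡ 5.
  x = λ² - 64 - 48 = 25 - 112 ≡ 71; y = λ·(64 - 71) - 33 ≡ 11. → (71, 11)
3Q = (71, 11).
Finally 3P + 3Q:
(27, 56) + (71, 11). λ = (11 - 56)/(71 - 27) ≡ 34/44 mod 79. 44⁻¹ ≡ 9 (mod 79) since 44·9 = 396 ≡ 1, so λ ≡ 69.
  x = λ² - 27 - 71 = 4761 - 98 ≡ 2; y = λ·(27 - 2) - 56 ≡ 10. → (2, 10)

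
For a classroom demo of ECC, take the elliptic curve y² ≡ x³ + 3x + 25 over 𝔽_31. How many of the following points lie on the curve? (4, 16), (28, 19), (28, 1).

2

(4, 16): 16² ≡ 8, rhs ≡ 8 → on.
(28, 19): 19² ≡ 20, rhs ≡ 20 → on.
(28, 1): 1² ≡ 1, rhs ≡ 20 → off.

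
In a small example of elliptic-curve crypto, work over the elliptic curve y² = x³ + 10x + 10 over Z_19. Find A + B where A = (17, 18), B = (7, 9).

(15, 18)

(17, 18) + (7, 9). λ = (9 - 18)/(7 - 17) ≡ 10/9 mod 19. 9⁻¹ ≡ 17 (mod 19), so λ ≡ 18.
  x = λ² - 17 - 7 = 324 - 24 ≡ 15; y = λ·(17 - 15) - 18 ≡ 18. → (15, 18)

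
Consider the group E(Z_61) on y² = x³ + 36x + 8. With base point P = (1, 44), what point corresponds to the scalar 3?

(19, 32)

Repeated addition: build up to 3P.
2P: tangent at (1, 44): λ = (3·1² + 36)/(2·44) ≡ 39/27. 27⁻¹ ≡ 52 (mod 61) since 27·52 = 1404 ≡ 1, so λ ≡ 39·52 ≡ 15.
  x = λ² - 1 - 1 = 225 - 2 ≡ 40; y = λ·(1 - 40) - 44 ≡ 42. → (40, 42)
3P: (40, 42) + (1, 44). λ = (44 - 42)/(1 - 40) ≡ 2/22 mod 61. 22⁻¹ ≡ 25 (mod 61), so λ ≡ 50.
  x = λ² - 40 - 1 = 2500 - 41 ≡ 19; y = λ·(40 - 19) - 42 ≡ 32. → (19, 32)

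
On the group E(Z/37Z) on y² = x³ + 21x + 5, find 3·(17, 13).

Write G = (17, 13).
Repeated addition: build up to 3G.
2G: tangent at (17, 13): λ = (3·17² + 21)/(2·13) ≡ 0/26. 26⁻¹ ≡ 10 (mod 37) since 26·10 = 260 ≡ 1, so λ ≡ 0·10 ≡ 0.
  x = λ² - 17 - 17 = 0 - 34 ≡ 3; y = λ·(17 - 3) - 13 ≡ 24. → (3, 24)
3G: (3, 24) + (17, 13). λ = (13 - 24)/(17 - 3) ≡ 26/14 mod 37. 14⁻¹ ≡ 8 (mod 37), so λ ≡ 23.
  x = λ² - 3 - 17 = 529 - 20 ≡ 28; y = λ·(3 - 28) - 24 ≡ 30. → (28, 30)

(28, 30)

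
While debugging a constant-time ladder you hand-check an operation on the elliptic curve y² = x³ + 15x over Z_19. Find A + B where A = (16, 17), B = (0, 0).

(14, 16)

(16, 17) + (0, 0). λ = (0 - 17)/(0 - 16) ≡ 2/3 mod 19. 3⁻¹ ≡ 13 (mod 19), so λ ≡ 7.
  x = λ² - 16 - 0 = 49 - 16 ≡ 14; y = λ·(16 - 14) - 17 ≡ 16. → (14, 16)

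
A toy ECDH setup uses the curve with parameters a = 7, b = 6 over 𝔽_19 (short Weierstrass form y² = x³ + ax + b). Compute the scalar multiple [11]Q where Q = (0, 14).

Repeated addition: build up to 11Q.
2Q: tangent at (0, 14): λ = (3·0² + 7)/(2·14) ≡ 7/9. 9⁻¹ ≡ 17 (mod 19), so λ ≡ 7·17 ≡ 5.
  x = λ² - 0 - 0 = 25 - 0 ≡ 6; y = λ·(0 - 6) - 14 ≡ 13. → (6, 13)
3Q: (6, 13) + (0, 14). λ = (14 - 13)/(0 - 6) ≡ 1/13 mod 19. 13⁻¹ ≡ 3 (mod 19), so λ ≡ 3.
  x = λ² - 6 - 0 = 9 - 6 ≡ 3; y = λ·(6 - 3) - 13 ≡ 15. → (3, 15)
4Q: (3, 15) + (0, 14). λ = (14 - 15)/(0 - 3) ≡ 18/16 mod 19. 16⁻¹ ≡ 6 (mod 19) since 16·6 = 96 ≡ 1, so λ ≡ 13.
  x = λ² - 3 - 0 = 169 - 3 ≡ 14; y = λ·(3 - 14) - 15 ≡ 13. → (14, 13)
5Q: (14, 13) + (0, 14). λ = (14 - 13)/(0 - 14) ≡ 1/5 mod 19. 5⁻¹ ≡ 4 (mod 19) since 5·4 = 20 ≡ 1, so λ ≡ 4.
  x = λ² - 14 - 0 = 16 - 14 ≡ 2; y = λ·(14 - 2) - 13 ≡ 16. → (2, 16)
6Q: (2, 16) + (0, 14). λ = (14 - 16)/(0 - 2) ≡ 17/17 mod 19. 17⁻¹ ≡ 9 (mod 19), so λ ≡ 1.
  x = λ² - 2 - 0 = 1 - 2 ≡ 18; y = λ·(2 - 18) - 16 ≡ 6. → (18, 6)
7Q: (18, 6) + (0, 14). λ = (14 - 6)/(0 - 18) ≡ 8/1 mod 19. 1⁻¹ ≡ 1 (mod 19) since 1·1 = 1 ≡ 1, so λ ≡ 8.
  x = λ² - 18 - 0 = 64 - 18 ≡ 8; y = λ·(18 - 8) - 6 ≡ 17. → (8, 17)
8Q: (8, 17) + (0, 14). λ = (14 - 17)/(0 - 8) ≡ 16/11 mod 19. 11⁻¹ ≡ 7 (mod 19) since 11·7 = 77 ≡ 1, so λ ≡ 17.
  x = λ² - 8 - 0 = 289 - 8 ≡ 15; y = λ·(8 - 15) - 17 ≡ 16. → (15, 16)
9Q: (15, 16) + (0, 14). λ = (14 - 16)/(0 - 15) ≡ 17/4 mod 19. 4⁻¹ ≡ 5 (mod 19) since 4·5 = 20 ≡ 1, so λ ≡ 9.
  x = λ² - 15 - 0 = 81 - 15 ≡ 9; y = λ·(15 - 9) - 16 ≡ 0. → (9, 0)
10Q: (9, 0) + (0, 14). λ = (14 - 0)/(0 - 9) ≡ 14/10 mod 19. 10⁻¹ ≡ 2 (mod 19) since 10·2 = 20 ≡ 1, so λ ≡ 9.
  x = λ² - 9 - 0 = 81 - 9 ≡ 15; y = λ·(9 - 15) - 0 ≡ 3. → (15, 3)
11Q: (15, 3) + (0, 14). λ = (14 - 3)/(0 - 15) ≡ 11/4 mod 19. 4⁻¹ ≡ 5 (mod 19), so λ ≡ 17.
  x = λ² - 15 - 0 = 289 - 15 ≡ 8; y = λ·(15 - 8) - 3 ≡ 2. → (8, 2)

(8, 2)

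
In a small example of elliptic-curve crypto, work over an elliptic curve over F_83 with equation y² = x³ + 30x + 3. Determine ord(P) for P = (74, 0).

2

2P: (74, 0) + (74, 0): same x and y₁ ≡ -y₂, so the sum is 𝒪.
2P = 𝒪, so the order is 2.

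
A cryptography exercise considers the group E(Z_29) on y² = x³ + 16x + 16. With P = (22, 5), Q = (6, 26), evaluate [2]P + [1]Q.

First 2P:
Repeated addition: build up to 2P.
2P: tangent at (22, 5): λ = (3·22² + 16)/(2·5) ≡ 18/10. 10⁻¹ ≡ 3 (mod 29) since 10·3 = 30 ≡ 1, so λ ≡ 18·3 ≡ 25.
  x = λ² - 22 - 22 = 625 - 44 ≡ 1; y = λ·(22 - 1) - 5 ≡ 27. → (1, 27)
2P = (1, 27).
Finally 2P + Q:
(1, 27) + (6, 26). λ = (26 - 27)/(6 - 1) ≡ 28/5 mod 29. 5⁻¹ ≡ 6 (mod 29) since 5·6 = 30 ≡ 1, so λ ≡ 23.
  x = λ² - 1 - 6 = 529 - 7 ≡ 0; y = λ·(1 - 0) - 27 ≡ 25. → (0, 25)

(0, 25)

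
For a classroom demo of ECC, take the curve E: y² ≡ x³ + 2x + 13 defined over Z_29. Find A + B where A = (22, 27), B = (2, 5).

(22, 27) + (2, 5). λ = (5 - 27)/(2 - 22) ≡ 7/9 mod 29. 9⁻¹ ≡ 13 (mod 29) since 9·13 = 117 ≡ 1, so λ ≡ 4.
  x = λ² - 22 - 2 = 16 - 24 ≡ 21; y = λ·(22 - 21) - 27 ≡ 6. → (21, 6)

(21, 6)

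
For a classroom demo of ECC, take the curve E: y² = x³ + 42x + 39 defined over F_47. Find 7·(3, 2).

(13, 44)

Write G = (3, 2).
Double-and-add on 7 = (111)₂. Start with G = (3, 2) for the leading 1-bit.
double: tangent at (3, 2): λ = (3·3² + 42)/(2·2) ≡ 22/4. 4⁻¹ ≡ 12 (mod 47), so λ ≡ 22·12 ≡ 29.
  x = λ² - 3 - 3 = 841 - 6 ≡ 36; y = λ·(3 - 36) - 2 ≡ 28. → (36, 28)
add G: (36, 28) + (3, 2). λ = (2 - 28)/(3 - 36) ≡ 21/14 mod 47. 14⁻¹ ≡ 37 (mod 47) since 14·37 = 518 ≡ 1, so λ ≡ 25.
  x = λ² - 36 - 3 = 625 - 39 ≡ 22; y = λ·(36 - 22) - 28 ≡ 40. → (22, 40)
double: tangent at (22, 40): λ = (3·22² + 42)/(2·40) ≡ 37/33. 33⁻¹ ≡ 10 (mod 47), so λ ≡ 37·10 ≡ 41.
  x = λ² - 22 - 22 = 1681 - 44 ≡ 39; y = λ·(22 - 39) - 40 ≡ 15. → (39, 15)
add G: (39, 15) + (3, 2). λ = (2 - 15)/(3 - 39) ≡ 34/11 mod 47. 11⁻¹ ≡ 30 (mod 47), so λ ≡ 33.
  x = λ² - 39 - 3 = 1089 - 42 ≡ 13; y = λ·(39 - 13) - 15 ≡ 44. → (13, 44)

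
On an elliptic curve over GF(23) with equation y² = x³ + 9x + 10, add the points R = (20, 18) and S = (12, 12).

(20, 18) + (12, 12). λ = (12 - 18)/(12 - 20) ≡ 17/15 mod 23. 15⁻¹ ≡ 20 (mod 23) since 15·20 = 300 ≡ 1, so λ ≡ 18.
  x = λ² - 20 - 12 = 324 - 32 ≡ 16; y = λ·(20 - 16) - 18 ≡ 8. → (16, 8)

(16, 8)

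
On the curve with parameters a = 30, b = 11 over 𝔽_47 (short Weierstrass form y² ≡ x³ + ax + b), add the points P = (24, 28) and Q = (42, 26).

(46, 11)

(24, 28) + (42, 26). λ = (26 - 28)/(42 - 24) ≡ 45/18 mod 47. 18⁻¹ ≡ 34 (mod 47), so λ ≡ 26.
  x = λ² - 24 - 42 = 676 - 66 ≡ 46; y = λ·(24 - 46) - 28 ≡ 11. → (46, 11)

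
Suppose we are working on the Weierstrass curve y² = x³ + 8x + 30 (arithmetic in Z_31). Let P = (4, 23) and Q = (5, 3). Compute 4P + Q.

First 4P:
Repeated addition: build up to 4P.
2P: tangent at (4, 23): λ = (3·4² + 8)/(2·23) ≡ 25/15. 15⁻¹ ≡ 29 (mod 31), so λ ≡ 25·29 ≡ 12.
  x = λ² - 4 - 4 = 144 - 8 ≡ 12; y = λ·(4 - 12) - 23 ≡ 5. → (12, 5)
3P: (12, 5) + (4, 23). λ = (23 - 5)/(4 - 12) ≡ 18/23 mod 31. 23⁻¹ ≡ 27 (mod 31) since 23·27 = 621 ≡ 1, so λ ≡ 21.
  x = λ² - 12 - 4 = 441 - 16 ≡ 22; y = λ·(12 - 22) - 5 ≡ 2. → (22, 2)
4P: (22, 2) + (4, 23). λ = (23 - 2)/(4 - 22) ≡ 21/13 mod 31. 13⁻¹ ≡ 12 (mod 31), so λ ≡ 4.
  x = λ² - 22 - 4 = 16 - 26 ≡ 21; y = λ·(22 - 21) - 2 ≡ 2. → (21, 2)
4P = (21, 2).
Finally 4P + Q:
(21, 2) + (5, 3). λ = (3 - 2)/(5 - 21) ≡ 1/15 mod 31. 15⁻¹ ≡ 29 (mod 31), so λ ≡ 29.
  x = λ² - 21 - 5 = 841 - 26 ≡ 9; y = λ·(21 - 9) - 2 ≡ 5. → (9, 5)

(9, 5)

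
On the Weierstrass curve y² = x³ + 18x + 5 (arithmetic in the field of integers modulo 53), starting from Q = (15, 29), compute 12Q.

Double-and-add on 12 = (1100)₂. Start with Q = (15, 29) for the leading 1-bit.
double: tangent at (15, 29): λ = (3·15² + 18)/(2·29) ≡ 4/5. 5⁻¹ ≡ 32 (mod 53), so λ ≡ 4·32 ≡ 22.
  x = λ² - 15 - 15 = 484 - 30 ≡ 30; y = λ·(15 - 30) - 29 ≡ 12. → (30, 12)
add Q: (30, 12) + (15, 29). λ = (29 - 12)/(15 - 30) ≡ 17/38 mod 53. 38⁻¹ ≡ 7 (mod 53), so λ ≡ 13.
  x = λ² - 30 - 15 = 169 - 45 ≡ 18; y = λ·(30 - 18) - 12 ≡ 38. → (18, 38)
double: tangent at (18, 38): λ = (3·18² + 18)/(2·38) ≡ 36/23. 23⁻¹ ≡ 30 (mod 53) since 23·30 = 690 ≡ 1, so λ ≡ 36·30 ≡ 20.
  x = λ² - 18 - 18 = 400 - 36 ≡ 46; y = λ·(18 - 46) - 38 ≡ 38. → (46, 38)
double: tangent at (46, 38): λ = (3·46² + 18)/(2·38) ≡ 6/23. 23⁻¹ ≡ 30 (mod 53) since 23·30 = 690 ≡ 1, so λ ≡ 6·30 ≡ 21.
  x = λ² - 46 - 46 = 441 - 92 ≡ 31; y = λ·(46 - 31) - 38 ≡ 12. → (31, 12)

(31, 12)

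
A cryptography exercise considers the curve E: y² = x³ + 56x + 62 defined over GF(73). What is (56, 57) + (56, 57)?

tangent at (56, 57): λ = (3·56² + 56)/(2·57) ≡ 47/41. 41⁻¹ ≡ 57 (mod 73) since 41·57 = 2337 ≡ 1, so λ ≡ 47·57 ≡ 51.
  x = λ² - 56 - 56 = 2601 - 112 ≡ 7; y = λ·(56 - 7) - 57 ≡ 33. → (7, 33)

(7, 33)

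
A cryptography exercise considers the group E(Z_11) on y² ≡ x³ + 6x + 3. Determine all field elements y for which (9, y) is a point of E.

4, 7

x³ + 6x + 3 = 786 ≡ 5 (mod 11).
Square roots of 5 mod 11: 4 and 7 (since 4² = 16 ≡ 5).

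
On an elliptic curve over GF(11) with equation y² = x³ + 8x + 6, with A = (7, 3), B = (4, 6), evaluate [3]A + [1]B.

First 3A:
Repeated addition: build up to 3A.
2A: tangent at (7, 3): λ = (3·7² + 8)/(2·3) ≡ 1/6. 6⁻¹ ≡ 2 (mod 11), so λ ≡ 1·2 ≡ 2.
  x = λ² - 7 - 7 = 4 - 14 ≡ 1; y = λ·(7 - 1) - 3 ≡ 9. → (1, 9)
3A: (1, 9) + (7, 3). λ = (3 - 9)/(7 - 1) ≡ 5/6 mod 11. 6⁻¹ ≡ 2 (mod 11) since 6·2 = 12 ≡ 1, so λ ≡ 10.
  x = λ² - 1 - 7 = 100 - 8 ≡ 4; y = λ·(1 - 4) - 9 ≡ 5. → (4, 5)
3A = (4, 5).
Finally 3A + B:
(4, 5) + (4, 6): same x and y₁ ≡ -y₂, so the sum is 𝒪.

O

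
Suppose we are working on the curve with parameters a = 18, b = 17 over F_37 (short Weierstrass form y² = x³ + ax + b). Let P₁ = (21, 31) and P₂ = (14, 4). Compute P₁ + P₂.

(35, 26)

(21, 31) + (14, 4). λ = (4 - 31)/(14 - 21) ≡ 10/30 mod 37. 30⁻¹ ≡ 21 (mod 37) since 30·21 = 630 ≡ 1, so λ ≡ 25.
  x = λ² - 21 - 14 = 625 - 35 ≡ 35; y = λ·(21 - 35) - 31 ≡ 26. → (35, 26)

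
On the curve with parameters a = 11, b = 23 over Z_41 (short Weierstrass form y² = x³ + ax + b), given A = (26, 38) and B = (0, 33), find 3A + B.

First 3A:
Repeated addition: build up to 3A.
2A: tangent at (26, 38): λ = (3·26² + 11)/(2·38) ≡ 30/35. 35⁻¹ ≡ 34 (mod 41), so λ ≡ 30·34 ≡ 36.
  x = λ² - 26 - 26 = 1296 - 52 ≡ 14; y = λ·(26 - 14) - 38 ≡ 25. → (14, 25)
3A: (14, 25) + (26, 38). λ = (38 - 25)/(26 - 14) ≡ 13/12 mod 41. 12⁻¹ ≡ 24 (mod 41), so λ ≡ 25.
  x = λ² - 14 - 26 = 625 - 40 ≡ 11; y = λ·(14 - 11) - 25 ≡ 9. → (11, 9)
3A = (11, 9).
Finally 3A + B:
(11, 9) + (0, 33). λ = (33 - 9)/(0 - 11) ≡ 24/30 mod 41. 30⁻¹ ≡ 26 (mod 41), so λ ≡ 9.
  x = λ² - 11 - 0 = 81 - 11 ≡ 29; y = λ·(11 - 29) - 9 ≡ 34. → (29, 34)

(29, 34)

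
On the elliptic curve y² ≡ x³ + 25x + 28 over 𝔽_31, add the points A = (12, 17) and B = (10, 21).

(13, 16)

(12, 17) + (10, 21). λ = (21 - 17)/(10 - 12) ≡ 4/29 mod 31. 29⁻¹ ≡ 15 (mod 31) since 29·15 = 435 ≡ 1, so λ ≡ 29.
  x = λ² - 12 - 10 = 841 - 22 ≡ 13; y = λ·(12 - 13) - 17 ≡ 16. → (13, 16)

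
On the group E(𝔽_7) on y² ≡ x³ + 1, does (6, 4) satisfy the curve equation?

no

y² = 4² ≡ 2; x³ + 0x + 1 = 217 ≡ 0 (mod 7). 2 ≠ 0.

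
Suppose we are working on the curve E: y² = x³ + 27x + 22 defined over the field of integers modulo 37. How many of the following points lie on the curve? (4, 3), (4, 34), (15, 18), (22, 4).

(4, 3): 3² ≡ 9, rhs ≡ 9 → on.
(4, 34): 34² ≡ 9, rhs ≡ 9 → on.
(15, 18): 18² ≡ 28, rhs ≡ 28 → on.
(22, 4): 4² ≡ 16, rhs ≡ 16 → on.

4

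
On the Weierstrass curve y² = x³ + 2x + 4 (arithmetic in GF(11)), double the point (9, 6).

(2, 4)

tangent at (9, 6): λ = (3·9² + 2)/(2·6) ≡ 3/1. 1⁻¹ ≡ 1 (mod 11), so λ ≡ 3·1 ≡ 3.
  x = λ² - 9 - 9 = 9 - 18 ≡ 2; y = λ·(9 - 2) - 6 ≡ 4. → (2, 4)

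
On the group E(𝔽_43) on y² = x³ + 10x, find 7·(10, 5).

(31, 42)

Write P = (10, 5).
Repeated addition: build up to 7P.
2P: tangent at (10, 5): λ = (3·10² + 10)/(2·5) ≡ 9/10. 10⁻¹ ≡ 13 (mod 43) since 10·13 = 130 ≡ 1, so λ ≡ 9·13 ≡ 31.
  x = λ² - 10 - 10 = 961 - 20 ≡ 38; y = λ·(10 - 38) - 5 ≡ 30. → (38, 30)
3P: (38, 30) + (10, 5). λ = (5 - 30)/(10 - 38) ≡ 18/15 mod 43. 15⁻¹ ≡ 23 (mod 43) since 15·23 = 345 ≡ 1, so λ ≡ 27.
  x = λ² - 38 - 10 = 729 - 48 ≡ 36; y = λ·(38 - 36) - 30 ≡ 24. → (36, 24)
4P: (36, 24) + (10, 5). λ = (5 - 24)/(10 - 36) ≡ 24/17 mod 43. 17⁻¹ ≡ 38 (mod 43), so λ ≡ 9.
  x = λ² - 36 - 10 = 81 - 46 ≡ 35; y = λ·(36 - 35) - 24 ≡ 28. → (35, 28)
5P: (35, 28) + (10, 5). λ = (5 - 28)/(10 - 35) ≡ 20/18 mod 43. 18⁻¹ ≡ 12 (mod 43) since 18·12 = 216 ≡ 1, so λ ≡ 25.
  x = λ² - 35 - 10 = 625 - 45 ≡ 21; y = λ·(35 - 21) - 28 ≡ 21. → (21, 21)
6P: (21, 21) + (10, 5). λ = (5 - 21)/(10 - 21) ≡ 27/32 mod 43. 32⁻¹ ≡ 39 (mod 43), so λ ≡ 21.
  x = λ² - 21 - 10 = 441 - 31 ≡ 23; y = λ·(21 - 23) - 21 ≡ 23. → (23, 23)
7P: (23, 23) + (10, 5). λ = (5 - 23)/(10 - 23) ≡ 25/30 mod 43. 30⁻¹ ≡ 33 (mod 43), so λ ≡ 8.
  x = λ² - 23 - 10 = 64 - 33 ≡ 31; y = λ·(23 - 31) - 23 ≡ 42. → (31, 42)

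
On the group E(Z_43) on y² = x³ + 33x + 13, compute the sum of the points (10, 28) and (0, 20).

(10, 28) + (0, 20). λ = (20 - 28)/(0 - 10) ≡ 35/33 mod 43. 33⁻¹ ≡ 30 (mod 43), so λ ≡ 18.
  x = λ² - 10 - 0 = 324 - 10 ≡ 13; y = λ·(10 - 13) - 28 ≡ 4. → (13, 4)

(13, 4)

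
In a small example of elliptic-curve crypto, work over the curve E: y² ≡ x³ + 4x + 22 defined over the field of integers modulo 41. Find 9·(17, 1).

(36, 0)

Write P = (17, 1).
Double-and-add on 9 = (1001)₂. Start with P = (17, 1) for the leading 1-bit.
double: tangent at (17, 1): λ = (3·17² + 4)/(2·1) ≡ 10/2. 2⁻¹ ≡ 21 (mod 41) since 2·21 = 42 ≡ 1, so λ ≡ 10·21 ≡ 5.
  x = λ² - 17 - 17 = 25 - 34 ≡ 32; y = λ·(17 - 32) - 1 ≡ 6. → (32, 6)
double: tangent at (32, 6): λ = (3·32² + 4)/(2·6) ≡ 1/12. 12⁻¹ ≡ 24 (mod 41) since 12·24 = 288 ≡ 1, so λ ≡ 1·24 ≡ 24.
  x = λ² - 32 - 32 = 576 - 64 ≡ 20; y = λ·(32 - 20) - 6 ≡ 36. → (20, 36)
double: tangent at (20, 36): λ = (3·20² + 4)/(2·36) ≡ 15/31. 31⁻¹ ≡ 4 (mod 41), so λ ≡ 15·4 ≡ 19.
  x = λ² - 20 - 20 = 361 - 40 ≡ 34; y = λ·(20 - 34) - 36 ≡ 26. → (34, 26)
add P: (34, 26) + (17, 1). λ = (1 - 26)/(17 - 34) ≡ 16/24 mod 41. 24⁻¹ ≡ 12 (mod 41), so λ ≡ 28.
  x = λ² - 34 - 17 = 784 - 51 ≡ 36; y = λ·(34 - 36) - 26 ≡ 0. → (36, 0)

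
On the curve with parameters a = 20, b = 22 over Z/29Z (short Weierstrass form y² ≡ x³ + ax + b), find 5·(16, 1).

(14, 28)

Write Q = (16, 1).
Repeated addition: build up to 5Q.
2Q: tangent at (16, 1): λ = (3·16² + 20)/(2·1) ≡ 5/2. 2⁻¹ ≡ 15 (mod 29) since 2·15 = 30 ≡ 1, so λ ≡ 5·15 ≡ 17.
  x = λ² - 16 - 16 = 289 - 32 ≡ 25; y = λ·(16 - 25) - 1 ≡ 20. → (25, 20)
3Q: (25, 20) + (16, 1). λ = (1 - 20)/(16 - 25) ≡ 10/20 mod 29. 20⁻¹ ≡ 16 (mod 29), so λ ≡ 15.
  x = λ² - 25 - 16 = 225 - 41 ≡ 10; y = λ·(25 - 10) - 20 ≡ 2. → (10, 2)
4Q: (10, 2) + (16, 1). λ = (1 - 2)/(16 - 10) ≡ 28/6 mod 29. 6⁻¹ ≡ 5 (mod 29) since 6·5 = 30 ≡ 1, so λ ≡ 24.
  x = λ² - 10 - 16 = 576 - 26 ≡ 28; y = λ·(10 - 28) - 2 ≡ 1. → (28, 1)
5Q: (28, 1) + (16, 1). λ = (1 - 1)/(16 - 28) ≡ 0/17 mod 29. 17⁻¹ ≡ 12 (mod 29) since 17·12 = 204 ≡ 1, so λ ≡ 0.
  x = λ² - 28 - 16 = 0 - 44 ≡ 14; y = λ·(28 - 14) - 1 ≡ 28. → (14, 28)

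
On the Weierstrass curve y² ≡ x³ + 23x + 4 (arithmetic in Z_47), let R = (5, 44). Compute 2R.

tangent at (5, 44): λ = (3·5² + 23)/(2·44) ≡ 4/41. 41⁻¹ ≡ 39 (mod 47), so λ ≡ 4·39 ≡ 15.
  x = λ² - 5 - 5 = 225 - 10 ≡ 27; y = λ·(5 - 27) - 44 ≡ 2. → (27, 2)

(27, 2)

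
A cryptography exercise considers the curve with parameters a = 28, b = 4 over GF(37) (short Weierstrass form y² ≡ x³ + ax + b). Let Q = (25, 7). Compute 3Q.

Repeated addition: build up to 3Q.
2Q: tangent at (25, 7): λ = (3·25² + 28)/(2·7) ≡ 16/14. 14⁻¹ ≡ 8 (mod 37) since 14·8 = 112 ≡ 1, so λ ≡ 16·8 ≡ 17.
  x = λ² - 25 - 25 = 289 - 50 ≡ 17; y = λ·(25 - 17) - 7 ≡ 18. → (17, 18)
3Q: (17, 18) + (25, 7). λ = (7 - 18)/(25 - 17) ≡ 26/8 mod 37. 8⁻¹ ≡ 14 (mod 37) since 8·14 = 112 ≡ 1, so λ ≡ 31.
  x = λ² - 17 - 25 = 961 - 42 ≡ 31; y = λ·(17 - 31) - 18 ≡ 29. → (31, 29)

(31, 29)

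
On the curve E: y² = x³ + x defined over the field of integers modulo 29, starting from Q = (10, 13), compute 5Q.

(12, 0)

Repeated addition: build up to 5Q.
2Q: tangent at (10, 13): λ = (3·10² + 1)/(2·13) ≡ 11/26. 26⁻¹ ≡ 19 (mod 29) since 26·19 = 494 ≡ 1, so λ ≡ 11·19 ≡ 6.
  x = λ² - 10 - 10 = 36 - 20 ≡ 16; y = λ·(10 - 16) - 13 ≡ 9. → (16, 9)
3Q: (16, 9) + (10, 13). λ = (13 - 9)/(10 - 16) ≡ 4/23 mod 29. 23⁻¹ ≡ 24 (mod 29), so λ ≡ 9.
  x = λ² - 16 - 10 = 81 - 26 ≡ 26; y = λ·(16 - 26) - 9 ≡ 17. → (26, 17)
4Q: (26, 17) + (10, 13). λ = (13 - 17)/(10 - 26) ≡ 25/13 mod 29. 13⁻¹ ≡ 9 (mod 29), so λ ≡ 22.
  x = λ² - 26 - 10 = 484 - 36 ≡ 13; y = λ·(26 - 13) - 17 ≡ 8. → (13, 8)
5Q: (13, 8) + (10, 13). λ = (13 - 8)/(10 - 13) ≡ 5/26 mod 29. 26⁻¹ ≡ 19 (mod 29), so λ ≡ 8.
  x = λ² - 13 - 10 = 64 - 23 ≡ 12; y = λ·(13 - 12) - 8 ≡ 0. → (12, 0)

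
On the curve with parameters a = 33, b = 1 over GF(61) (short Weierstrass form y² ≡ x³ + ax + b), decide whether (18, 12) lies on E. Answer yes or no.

y² = 12² ≡ 22; x³ + 33x + 1 = 6427 ≡ 22 (mod 61). 22 = 22.

yes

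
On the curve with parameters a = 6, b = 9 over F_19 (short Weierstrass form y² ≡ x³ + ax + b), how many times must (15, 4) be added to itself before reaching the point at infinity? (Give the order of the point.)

9

2P: tangent at (15, 4): λ = (3·15² + 6)/(2·4) ≡ 16/8. 8⁻¹ ≡ 12 (mod 19) since 8·12 = 96 ≡ 1, so λ ≡ 16·12 ≡ 2.
  x = λ² - 15 - 15 = 4 - 30 ≡ 12; y = λ·(15 - 12) - 4 ≡ 2. → (12, 2)
3P: (12, 2) + (15, 4). λ = (4 - 2)/(15 - 12) ≡ 2/3 mod 19. 3⁻¹ ≡ 13 (mod 19) since 3·13 = 39 ≡ 1, so λ ≡ 7.
  x = λ² - 12 - 15 = 49 - 27 ≡ 3; y = λ·(12 - 3) - 2 ≡ 4. → (3, 4)
4P: (3, 4) + (15, 4). λ = (4 - 4)/(15 - 3) ≡ 0/12 mod 19. 12⁻¹ ≡ 8 (mod 19), so λ ≡ 0.
  x = λ² - 3 - 15 = 0 - 18 ≡ 1; y = λ·(3 - 1) - 4 ≡ 15. → (1, 15)
5P: (1, 15) + (15, 4). λ = (4 - 15)/(15 - 1) ≡ 8/14 mod 19. 14⁻¹ ≡ 15 (mod 19) since 14·15 = 210 ≡ 1, so λ ≡ 6.
  x = λ² - 1 - 15 = 36 - 16 ≡ 1; y = λ·(1 - 1) - 15 ≡ 4. → (1, 4)
6P: (1, 4) + (15, 4). λ = (4 - 4)/(15 - 1) ≡ 0/14 mod 19. 14⁻¹ ≡ 15 (mod 19) since 14·15 = 210 ≡ 1, so λ ≡ 0.
  x = λ² - 1 - 15 = 0 - 16 ≡ 3; y = λ·(1 - 3) - 4 ≡ 15. → (3, 15)
7P: (3, 15) + (15, 4). λ = (4 - 15)/(15 - 3) ≡ 8/12 mod 19. 12⁻¹ ≡ 8 (mod 19), so λ ≡ 7.
  x = λ² - 3 - 15 = 49 - 18 ≡ 12; y = λ·(3 - 12) - 15 ≡ 17. → (12, 17)
8P: (12, 17) + (15, 4). λ = (4 - 17)/(15 - 12) ≡ 6/3 mod 19. 3⁻¹ ≡ 13 (mod 19), so λ ≡ 2.
  x = λ² - 12 - 15 = 4 - 27 ≡ 15; y = λ·(12 - 15) - 17 ≡ 15. → (15, 15)
9P: (15, 15) + (15, 4): same x and y₁ ≡ -y₂, so the sum is the point at infinity.
9P = the point at infinity, so the order is 9.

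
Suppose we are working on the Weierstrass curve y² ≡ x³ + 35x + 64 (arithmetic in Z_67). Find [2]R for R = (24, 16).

tangent at (24, 16): λ = (3·24² + 35)/(2·16) ≡ 21/32. 32⁻¹ ≡ 44 (mod 67), so λ ≡ 21·44 ≡ 53.
  x = λ² - 24 - 24 = 2809 - 48 ≡ 14; y = λ·(24 - 14) - 16 ≡ 45. → (14, 45)

(14, 45)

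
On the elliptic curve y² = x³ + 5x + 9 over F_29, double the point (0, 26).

tangent at (0, 26): λ = (3·0² + 5)/(2·26) ≡ 5/23. 23⁻¹ ≡ 24 (mod 29), so λ ≡ 5·24 ≡ 4.
  x = λ² - 0 - 0 = 16 - 0 ≡ 16; y = λ·(0 - 16) - 26 ≡ 26. → (16, 26)

(16, 26)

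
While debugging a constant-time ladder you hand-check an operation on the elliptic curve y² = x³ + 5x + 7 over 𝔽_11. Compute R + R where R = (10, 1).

(7, 0)

tangent at (10, 1): λ = (3·10² + 5)/(2·1) ≡ 8/2. 2⁻¹ ≡ 6 (mod 11) since 2·6 = 12 ≡ 1, so λ ≡ 8·6 ≡ 4.
  x = λ² - 10 - 10 = 16 - 20 ≡ 7; y = λ·(10 - 7) - 1 ≡ 0. → (7, 0)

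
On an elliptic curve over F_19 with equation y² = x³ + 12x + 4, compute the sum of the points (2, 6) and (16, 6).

(1, 13)

(2, 6) + (16, 6). λ = (6 - 6)/(16 - 2) ≡ 0/14 mod 19. 14⁻¹ ≡ 15 (mod 19) since 14·15 = 210 ≡ 1, so λ ≡ 0.
  x = λ² - 2 - 16 = 0 - 18 ≡ 1; y = λ·(2 - 1) - 6 ≡ 13. → (1, 13)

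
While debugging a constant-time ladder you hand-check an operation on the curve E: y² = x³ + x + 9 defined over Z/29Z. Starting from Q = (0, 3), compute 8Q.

Double-and-add on 8 = (1000)₂. Start with Q = (0, 3) for the leading 1-bit.
double: tangent at (0, 3): λ = (3·0² + 1)/(2·3) ≡ 1/6. 6⁻¹ ≡ 5 (mod 29), so λ ≡ 1·5 ≡ 5.
  x = λ² - 0 - 0 = 25 - 0 ≡ 25; y = λ·(0 - 25) - 3 ≡ 17. → (25, 17)
double: tangent at (25, 17): λ = (3·25² + 1)/(2·17) ≡ 20/5. 5⁻¹ ≡ 6 (mod 29), so λ ≡ 20·6 ≡ 4.
  x = λ² - 25 - 25 = 16 - 50 ≡ 24; y = λ·(25 - 24) - 17 ≡ 16. → (24, 16)
double: tangent at (24, 16): λ = (3·24² + 1)/(2·16) ≡ 18/3. 3⁻¹ ≡ 10 (mod 29), so λ ≡ 18·10 ≡ 6.
  x = λ² - 24 - 24 = 36 - 48 ≡ 17; y = λ·(24 - 17) - 16 ≡ 26. → (17, 26)

(17, 26)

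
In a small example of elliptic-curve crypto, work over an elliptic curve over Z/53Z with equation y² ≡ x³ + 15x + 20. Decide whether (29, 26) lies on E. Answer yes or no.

yes

y² = 26² ≡ 40; x³ + 15x + 20 = 24844 ≡ 40 (mod 53). 40 = 40.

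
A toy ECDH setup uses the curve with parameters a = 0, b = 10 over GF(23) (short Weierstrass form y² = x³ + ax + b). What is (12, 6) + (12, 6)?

(7, 13)

tangent at (12, 6): λ = (3·12² + 0)/(2·6) ≡ 18/12. 12⁻¹ ≡ 2 (mod 23), so λ ≡ 18·2 ≡ 13.
  x = λ² - 12 - 12 = 169 - 24 ≡ 7; y = λ·(12 - 7) - 6 ≡ 13. → (7, 13)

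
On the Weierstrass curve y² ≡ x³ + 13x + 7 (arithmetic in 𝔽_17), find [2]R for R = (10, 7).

tangent at (10, 7): λ = (3·10² + 13)/(2·7) ≡ 7/14. 14⁻¹ ≡ 11 (mod 17), so λ ≡ 7·11 ≡ 9.
  x = λ² - 10 - 10 = 81 - 20 ≡ 10; y = λ·(10 - 10) - 7 ≡ 10. → (10, 10)

(10, 10)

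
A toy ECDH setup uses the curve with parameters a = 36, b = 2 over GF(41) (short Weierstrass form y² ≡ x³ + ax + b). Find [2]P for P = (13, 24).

tangent at (13, 24): λ = (3·13² + 36)/(2·24) ≡ 10/7. 7⁻¹ ≡ 6 (mod 41) since 7·6 = 42 ≡ 1, so λ ≡ 10·6 ≡ 19.
  x = λ² - 13 - 13 = 361 - 26 ≡ 7; y = λ·(13 - 7) - 24 ≡ 8. → (7, 8)

(7, 8)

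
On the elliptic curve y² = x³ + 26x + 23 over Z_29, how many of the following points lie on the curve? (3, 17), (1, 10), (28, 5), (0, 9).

2

(3, 17): 17² ≡ 28, rhs ≡ 12 → off.
(1, 10): 10² ≡ 13, rhs ≡ 21 → off.
(28, 5): 5² ≡ 25, rhs ≡ 25 → on.
(0, 9): 9² ≡ 23, rhs ≡ 23 → on.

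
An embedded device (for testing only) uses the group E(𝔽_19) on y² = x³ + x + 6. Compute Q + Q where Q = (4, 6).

(3, 6)

tangent at (4, 6): λ = (3·4² + 1)/(2·6) ≡ 11/12. 12⁻¹ ≡ 8 (mod 19), so λ ≡ 11·8 ≡ 12.
  x = λ² - 4 - 4 = 144 - 8 ≡ 3; y = λ·(4 - 3) - 6 ≡ 6. → (3, 6)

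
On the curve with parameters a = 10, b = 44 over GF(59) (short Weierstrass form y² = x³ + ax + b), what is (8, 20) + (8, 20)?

(48, 14)

tangent at (8, 20): λ = (3·8² + 10)/(2·20) ≡ 25/40. 40⁻¹ ≡ 31 (mod 59), so λ ≡ 25·31 ≡ 8.
  x = λ² - 8 - 8 = 64 - 16 ≡ 48; y = λ·(8 - 48) - 20 ≡ 14. → (48, 14)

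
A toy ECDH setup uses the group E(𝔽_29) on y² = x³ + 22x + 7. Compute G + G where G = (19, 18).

(19, 11)

tangent at (19, 18): λ = (3·19² + 22)/(2·18) ≡ 3/7. 7⁻¹ ≡ 25 (mod 29), so λ ≡ 3·25 ≡ 17.
  x = λ² - 19 - 19 = 289 - 38 ≡ 19; y = λ·(19 - 19) - 18 ≡ 11. → (19, 11)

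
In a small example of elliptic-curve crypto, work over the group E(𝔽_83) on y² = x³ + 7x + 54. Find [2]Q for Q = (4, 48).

tangent at (4, 48): λ = (3·4² + 7)/(2·48) ≡ 55/13. 13⁻¹ ≡ 32 (mod 83) since 13·32 = 416 ≡ 1, so λ ≡ 55·32 ≡ 17.
  x = λ² - 4 - 4 = 289 - 8 ≡ 32; y = λ·(4 - 32) - 48 ≡ 57. → (32, 57)

(32, 57)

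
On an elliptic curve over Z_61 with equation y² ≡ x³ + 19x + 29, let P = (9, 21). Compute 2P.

(27, 41)

tangent at (9, 21): λ = (3·9² + 19)/(2·21) ≡ 18/42. 42⁻¹ ≡ 16 (mod 61) since 42·16 = 672 ≡ 1, so λ ≡ 18·16 ≡ 44.
  x = λ² - 9 - 9 = 1936 - 18 ≡ 27; y = λ·(9 - 27) - 21 ≡ 41. → (27, 41)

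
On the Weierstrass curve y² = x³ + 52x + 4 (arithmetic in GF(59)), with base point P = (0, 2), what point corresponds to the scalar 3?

Repeated addition: build up to 3P.
2P: tangent at (0, 2): λ = (3·0² + 52)/(2·2) ≡ 52/4. 4⁻¹ ≡ 15 (mod 59), so λ ≡ 52·15 ≡ 13.
  x = λ² - 0 - 0 = 169 - 0 ≡ 51; y = λ·(0 - 51) - 2 ≡ 43. → (51, 43)
3P: (51, 43) + (0, 2). λ = (2 - 43)/(0 - 51) ≡ 18/8 mod 59. 8⁻¹ ≡ 37 (mod 59), so λ ≡ 17.
  x = λ² - 51 - 0 = 289 - 51 ≡ 2; y = λ·(51 - 2) - 43 ≡ 23. → (2, 23)

(2, 23)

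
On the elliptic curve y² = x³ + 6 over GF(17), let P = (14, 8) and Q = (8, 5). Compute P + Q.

(14, 8) + (8, 5). λ = (5 - 8)/(8 - 14) ≡ 14/11 mod 17. 11⁻¹ ≡ 14 (mod 17), so λ ≡ 9.
  x = λ² - 14 - 8 = 81 - 22 ≡ 8; y = λ·(14 - 8) - 8 ≡ 12. → (8, 12)

(8, 12)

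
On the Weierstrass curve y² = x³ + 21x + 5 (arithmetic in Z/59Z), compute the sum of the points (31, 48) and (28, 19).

(31, 48) + (28, 19). λ = (19 - 48)/(28 - 31) ≡ 30/56 mod 59. 56⁻¹ ≡ 39 (mod 59), so λ ≡ 49.
  x = λ² - 31 - 28 = 2401 - 59 ≡ 41; y = λ·(31 - 41) - 48 ≡ 52. → (41, 52)

(41, 52)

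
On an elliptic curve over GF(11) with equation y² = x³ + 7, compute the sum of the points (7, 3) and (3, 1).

(4, 4)

(7, 3) + (3, 1). λ = (1 - 3)/(3 - 7) ≡ 9/7 mod 11. 7⁻¹ ≡ 8 (mod 11), so λ ≡ 6.
  x = λ² - 7 - 3 = 36 - 10 ≡ 4; y = λ·(7 - 4) - 3 ≡ 4. → (4, 4)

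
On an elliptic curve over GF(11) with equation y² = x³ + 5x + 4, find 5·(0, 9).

(0, 9)

Write P = (0, 9).
Repeated addition: build up to 5P.
2P: tangent at (0, 9): λ = (3·0² + 5)/(2·9) ≡ 5/7. 7⁻¹ ≡ 8 (mod 11), so λ ≡ 5·8 ≡ 7.
  x = λ² - 0 - 0 = 49 - 0 ≡ 5; y = λ·(0 - 5) - 9 ≡ 0. → (5, 0)
3P: (5, 0) + (0, 9). λ = (9 - 0)/(0 - 5) ≡ 9/6 mod 11. 6⁻¹ ≡ 2 (mod 11) since 6·2 = 12 ≡ 1, so λ ≡ 7.
  x = λ² - 5 - 0 = 49 - 5 ≡ 0; y = λ·(5 - 0) - 0 ≡ 2. → (0, 2)
4P: (0, 2) + (0, 9): same x and y₁ ≡ -y₂, so the sum is O.
5P: O + (0, 9) = (0, 9) (identity).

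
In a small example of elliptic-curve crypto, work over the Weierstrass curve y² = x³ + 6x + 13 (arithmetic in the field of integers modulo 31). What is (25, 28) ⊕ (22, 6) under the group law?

(24, 0)

(25, 28) + (22, 6). λ = (6 - 28)/(22 - 25) ≡ 9/28 mod 31. 28⁻¹ ≡ 10 (mod 31), so λ ≡ 28.
  x = λ² - 25 - 22 = 784 - 47 ≡ 24; y = λ·(25 - 24) - 28 ≡ 0. → (24, 0)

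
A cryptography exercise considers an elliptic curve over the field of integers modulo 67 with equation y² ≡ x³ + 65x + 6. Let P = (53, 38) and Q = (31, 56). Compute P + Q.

(53, 38) + (31, 56). λ = (56 - 38)/(31 - 53) ≡ 18/45 mod 67. 45⁻¹ ≡ 3 (mod 67) since 45·3 = 135 ≡ 1, so λ ≡ 54.
  x = λ² - 53 - 31 = 2916 - 84 ≡ 18; y = λ·(53 - 18) - 38 ≡ 43. → (18, 43)

(18, 43)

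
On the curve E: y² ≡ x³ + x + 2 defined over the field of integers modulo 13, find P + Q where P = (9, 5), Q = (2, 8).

(9, 5) + (2, 8). λ = (8 - 5)/(2 - 9) ≡ 3/6 mod 13. 6⁻¹ ≡ 11 (mod 13) since 6·11 = 66 ≡ 1, so λ ≡ 7.
  x = λ² - 9 - 2 = 49 - 11 ≡ 12; y = λ·(9 - 12) - 5 ≡ 0. → (12, 0)

(12, 0)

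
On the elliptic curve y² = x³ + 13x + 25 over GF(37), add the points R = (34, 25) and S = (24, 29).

(28, 17)

(34, 25) + (24, 29). λ = (29 - 25)/(24 - 34) ≡ 4/27 mod 37. 27⁻¹ ≡ 11 (mod 37), so λ ≡ 7.
  x = λ² - 34 - 24 = 49 - 58 ≡ 28; y = λ·(34 - 28) - 25 ≡ 17. → (28, 17)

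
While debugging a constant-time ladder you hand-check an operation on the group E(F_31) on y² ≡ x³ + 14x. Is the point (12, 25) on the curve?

yes

y² = 25² ≡ 5; x³ + 14x + 0 = 1896 ≡ 5 (mod 31). 5 = 5.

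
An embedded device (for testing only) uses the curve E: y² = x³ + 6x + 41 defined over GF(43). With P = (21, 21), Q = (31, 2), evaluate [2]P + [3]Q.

First 2P:
Repeated addition: build up to 2P.
2P: tangent at (21, 21): λ = (3·21² + 6)/(2·21) ≡ 39/42. 42⁻¹ ≡ 42 (mod 43), so λ ≡ 39·42 ≡ 4.
  x = λ² - 21 - 21 = 16 - 42 ≡ 17; y = λ·(21 - 17) - 21 ≡ 38. → (17, 38)
2P = (17, 38).
Next 3Q:
Repeated addition: build up to 3Q.
2Q: tangent at (31, 2): λ = (3·31² + 6)/(2·2) ≡ 8/4. 4⁻¹ ≡ 11 (mod 43), so λ ≡ 8·11 ≡ 2.
  x = λ² - 31 - 31 = 4 - 62 ≡ 28; y = λ·(31 - 28) - 2 ≡ 4. → (28, 4)
3Q: (28, 4) + (31, 2). λ = (2 - 4)/(31 - 28) ≡ 41/3 mod 43. 3⁻¹ ≡ 29 (mod 43), so λ ≡ 28.
  x = λ² - 28 - 31 = 784 - 59 ≡ 37; y = λ·(28 - 37) - 4 ≡ 2. → (37, 2)
3Q = (37, 2).
Finally 2P + 3Q:
(17, 38) + (37, 2). λ = (2 - 38)/(37 - 17) ≡ 7/20 mod 43. 20⁻¹ ≡ 28 (mod 43) since 20·28 = 560 ≡ 1, so λ ≡ 24.
  x = λ² - 17 - 37 = 576 - 54 ≡ 6; y = λ·(17 - 6) - 38 ≡ 11. → (6, 11)

(6, 11)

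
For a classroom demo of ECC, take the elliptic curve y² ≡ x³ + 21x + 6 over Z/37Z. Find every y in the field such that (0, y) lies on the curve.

x³ + 21x + 6 = 6 ≡ 6 (mod 37).
6 is a non-residue mod 37; no y exists.

none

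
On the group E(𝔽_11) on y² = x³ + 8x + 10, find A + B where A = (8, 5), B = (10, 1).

(8, 6)

(8, 5) + (10, 1). λ = (1 - 5)/(10 - 8) ≡ 7/2 mod 11. 2⁻¹ ≡ 6 (mod 11), so λ ≡ 9.
  x = λ² - 8 - 10 = 81 - 18 ≡ 8; y = λ·(8 - 8) - 5 ≡ 6. → (8, 6)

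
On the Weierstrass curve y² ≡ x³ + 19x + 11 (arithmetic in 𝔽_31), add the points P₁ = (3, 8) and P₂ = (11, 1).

(3, 8) + (11, 1). λ = (1 - 8)/(11 - 3) ≡ 24/8 mod 31. 8⁻¹ ≡ 4 (mod 31) since 8·4 = 32 ≡ 1, so λ ≡ 3.
  x = λ² - 3 - 11 = 9 - 14 ≡ 26; y = λ·(3 - 26) - 8 ≡ 16. → (26, 16)

(26, 16)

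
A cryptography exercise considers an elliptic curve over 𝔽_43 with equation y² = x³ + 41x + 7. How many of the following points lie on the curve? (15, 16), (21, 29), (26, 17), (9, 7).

(15, 16): 16² ≡ 41, rhs ≡ 41 → on.
(21, 29): 29² ≡ 24, rhs ≡ 24 → on.
(26, 17): 17² ≡ 31, rhs ≡ 30 → off.
(9, 7): 7² ≡ 6, rhs ≡ 30 → off.

2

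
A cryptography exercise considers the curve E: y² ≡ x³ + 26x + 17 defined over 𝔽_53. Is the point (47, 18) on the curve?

no

y² = 18² ≡ 6; x³ + 26x + 17 = 105062 ≡ 16 (mod 53). 6 ≠ 16.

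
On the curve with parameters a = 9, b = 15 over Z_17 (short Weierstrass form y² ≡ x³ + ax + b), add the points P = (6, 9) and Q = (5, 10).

(6, 9) + (5, 10). λ = (10 - 9)/(5 - 6) ≡ 1/16 mod 17. 16⁻¹ ≡ 16 (mod 17), so λ ≡ 16.
  x = λ² - 6 - 5 = 256 - 11 ≡ 7; y = λ·(6 - 7) - 9 ≡ 9. → (7, 9)

(7, 9)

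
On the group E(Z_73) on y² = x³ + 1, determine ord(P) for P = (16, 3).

6

2P: tangent at (16, 3): λ = (3·16² + 0)/(2·3) ≡ 38/6. 6⁻¹ ≡ 61 (mod 73), so λ ≡ 38·61 ≡ 55.
  x = λ² - 16 - 16 = 3025 - 32 ≡ 0; y = λ·(16 - 0) - 3 ≡ 1. → (0, 1)
3P: (0, 1) + (16, 3). λ = (3 - 1)/(16 - 0) ≡ 2/16 mod 73. 16⁻¹ ≡ 32 (mod 73) since 16·32 = 512 ≡ 1, so λ ≡ 64.
  x = λ² - 0 - 16 = 4096 - 16 ≡ 65; y = λ·(0 - 65) - 1 ≡ 0. → (65, 0)
4P: (65, 0) + (16, 3). λ = (3 - 0)/(16 - 65) ≡ 3/24 mod 73. 24⁻¹ ≡ 70 (mod 73), so λ ≡ 64.
  x = λ² - 65 - 16 = 4096 - 81 ≡ 0; y = λ·(65 - 0) - 0 ≡ 72. → (0, 72)
5P: (0, 72) + (16, 3). λ = (3 - 72)/(16 - 0) ≡ 4/16 mod 73. 16⁻¹ ≡ 32 (mod 73) since 16·32 = 512 ≡ 1, so λ ≡ 55.
  x = λ² - 0 - 16 = 3025 - 16 ≡ 16; y = λ·(0 - 16) - 72 ≡ 70. → (16, 70)
6P: (16, 70) + (16, 3): same x and y₁ ≡ -y₂, so the sum is the point at infinity.
6P = the point at infinity, so the order is 6.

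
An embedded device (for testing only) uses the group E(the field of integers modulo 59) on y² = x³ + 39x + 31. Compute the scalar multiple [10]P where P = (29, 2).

Double-and-add on 10 = (1010)₂. Start with P = (29, 2) for the leading 1-bit.
double: tangent at (29, 2): λ = (3·29² + 39)/(2·2) ≡ 25/4. 4⁻¹ ≡ 15 (mod 59), so λ ≡ 25·15 ≡ 21.
  x = λ² - 29 - 29 = 441 - 58 ≡ 29; y = λ·(29 - 29) - 2 ≡ 57. → (29, 57)
double: tangent at (29, 57): λ = (3·29² + 39)/(2·57) ≡ 25/55. 55⁻¹ ≡ 44 (mod 59) since 55·44 = 2420 ≡ 1, so λ ≡ 25·44 ≡ 38.
  x = λ² - 29 - 29 = 1444 - 58 ≡ 29; y = λ·(29 - 29) - 57 ≡ 2. → (29, 2)
add P: tangent at (29, 2): λ = (3·29² + 39)/(2·2) ≡ 25/4. 4⁻¹ ≡ 15 (mod 59), so λ ≡ 25·15 ≡ 21.
  x = λ² - 29 - 29 = 441 - 58 ≡ 29; y = λ·(29 - 29) - 2 ≡ 57. → (29, 57)
double: tangent at (29, 57): λ = (3·29² + 39)/(2·57) ≡ 25/55. 55⁻¹ ≡ 44 (mod 59), so λ ≡ 25·44 ≡ 38.
  x = λ² - 29 - 29 = 1444 - 58 ≡ 29; y = λ·(29 - 29) - 57 ≡ 2. → (29, 2)

(29, 2)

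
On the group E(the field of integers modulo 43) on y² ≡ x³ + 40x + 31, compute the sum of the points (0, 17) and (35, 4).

(0, 17) + (35, 4). λ = (4 - 17)/(35 - 0) ≡ 30/35 mod 43. 35⁻¹ ≡ 16 (mod 43), so λ ≡ 7.
  x = λ² - 0 - 35 = 49 - 35 ≡ 14; y = λ·(0 - 14) - 17 ≡ 14. → (14, 14)

(14, 14)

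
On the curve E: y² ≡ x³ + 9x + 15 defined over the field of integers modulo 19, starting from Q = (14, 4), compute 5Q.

(18, 9)

Double-and-add on 5 = (101)₂. Start with Q = (14, 4) for the leading 1-bit.
double: tangent at (14, 4): λ = (3·14² + 9)/(2·4) ≡ 8/8. 8⁻¹ ≡ 12 (mod 19), so λ ≡ 8·12 ≡ 1.
  x = λ² - 14 - 14 = 1 - 28 ≡ 11; y = λ·(14 - 11) - 4 ≡ 18. → (11, 18)
double: tangent at (11, 18): λ = (3·11² + 9)/(2·18) ≡ 11/17. 17⁻¹ ≡ 9 (mod 19), so λ ≡ 11·9 ≡ 4.
  x = λ² - 11 - 11 = 16 - 22 ≡ 13; y = λ·(11 - 13) - 18 ≡ 12. → (13, 12)
add Q: (13, 12) + (14, 4). λ = (4 - 12)/(14 - 13) ≡ 11/1 mod 19. 1⁻¹ ≡ 1 (mod 19), so λ ≡ 11.
  x = λ² - 13 - 14 = 121 - 27 ≡ 18; y = λ·(13 - 18) - 12 ≡ 9. → (18, 9)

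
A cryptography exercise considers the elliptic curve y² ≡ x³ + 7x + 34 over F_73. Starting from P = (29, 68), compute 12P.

(5, 62)

Repeated addition: build up to 12P.
2P: tangent at (29, 68): λ = (3·29² + 7)/(2·68) ≡ 48/63. 63⁻¹ ≡ 51 (mod 73), so λ ≡ 48·51 ≡ 39.
  x = λ² - 29 - 29 = 1521 - 58 ≡ 3; y = λ·(29 - 3) - 68 ≡ 70. → (3, 70)
3P: (3, 70) + (29, 68). λ = (68 - 70)/(29 - 3) ≡ 71/26 mod 73. 26⁻¹ ≡ 59 (mod 73) since 26·59 = 1534 ≡ 1, so λ ≡ 28.
  x = λ² - 3 - 29 = 784 - 32 ≡ 22; y = λ·(3 - 22) - 70 ≡ 55. → (22, 55)
4P: (22, 55) + (29, 68). λ = (68 - 55)/(29 - 22) ≡ 13/7 mod 73. 7⁻¹ ≡ 21 (mod 73) since 7·21 = 147 ≡ 1, so λ ≡ 54.
  x = λ² - 22 - 29 = 2916 - 51 ≡ 18; y = λ·(22 - 18) - 55 ≡ 15. → (18, 15)
5P: (18, 15) + (29, 68). λ = (68 - 15)/(29 - 18) ≡ 53/11 mod 73. 11⁻¹ ≡ 20 (mod 73), so λ ≡ 38.
  x = λ² - 18 - 29 = 1444 - 47 ≡ 10; y = λ·(18 - 10) - 15 ≡ 70. → (10, 70)
6P: (10, 70) + (29, 68). λ = (68 - 70)/(29 - 10) ≡ 71/19 mod 73. 19⁻¹ ≡ 50 (mod 73), so λ ≡ 46.
  x = λ² - 10 - 29 = 2116 - 39 ≡ 33; y = λ·(10 - 33) - 70 ≡ 40. → (33, 40)
7P: (33, 40) + (29, 68). λ = (68 - 40)/(29 - 33) ≡ 28/69 mod 73. 69⁻¹ ≡ 18 (mod 73) since 69·18 = 1242 ≡ 1, so λ ≡ 66.
  x = λ² - 33 - 29 = 4356 - 62 ≡ 60; y = λ·(33 - 60) - 40 ≡ 3. → (60, 3)
8P: (60, 3) + (29, 68). λ = (68 - 3)/(29 - 60) ≡ 65/42 mod 73. 42⁻¹ ≡ 40 (mod 73), so λ ≡ 45.
  x = λ² - 60 - 29 = 2025 - 89 ≡ 38; y = λ·(60 - 38) - 3 ≡ 38. → (38, 38)
9P: (38, 38) + (29, 68). λ = (68 - 38)/(29 - 38) ≡ 30/64 mod 73. 64⁻¹ ≡ 8 (mod 73) since 64·8 = 512 ≡ 1, so λ ≡ 21.
  x = λ² - 38 - 29 = 441 - 67 ≡ 9; y = λ·(38 - 9) - 38 ≡ 60. → (9, 60)
10P: (9, 60) + (29, 68). λ = (68 - 60)/(29 - 9) ≡ 8/20 mod 73. 20⁻¹ ≡ 11 (mod 73), so λ ≡ 15.
  x = λ² - 9 - 29 = 225 - 38 ≡ 41; y = λ·(9 - 41) - 60 ≡ 44. → (41, 44)
11P: (41, 44) + (29, 68). λ = (68 - 44)/(29 - 41) ≡ 24/61 mod 73. 61⁻¹ ≡ 6 (mod 73) since 61·6 = 366 ≡ 1, so λ ≡ 71.
  x = λ² - 41 - 29 = 5041 - 70 ≡ 7; y = λ·(41 - 7) - 44 ≡ 34. → (7, 34)
12P: (7, 34) + (29, 68). λ = (68 - 34)/(29 - 7) ≡ 34/22 mod 73. 22⁻¹ ≡ 10 (mod 73) since 22·10 = 220 ≡ 1, so λ ≡ 48.
  x = λ² - 7 - 29 = 2304 - 36 ≡ 5; y = λ·(7 - 5) - 34 ≡ 62. → (5, 62)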